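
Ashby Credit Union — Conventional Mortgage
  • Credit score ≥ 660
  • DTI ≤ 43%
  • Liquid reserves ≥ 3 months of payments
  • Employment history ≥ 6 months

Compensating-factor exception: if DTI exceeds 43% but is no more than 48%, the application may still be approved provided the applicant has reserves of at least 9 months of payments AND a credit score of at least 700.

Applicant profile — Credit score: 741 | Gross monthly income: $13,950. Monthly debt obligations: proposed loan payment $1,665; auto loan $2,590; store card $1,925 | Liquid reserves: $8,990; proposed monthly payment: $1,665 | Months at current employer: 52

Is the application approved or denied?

Denied

Credit score 741 ≥ 660 (meets base)
Total debts = (1,665 + 2,590 + 1,925) = 6,180. DTI: 6,180 ÷ 13,950 = 44.3%, over the 43% base limit.
Liquid reserves cover 8,990/1,665 = 5.4 months — ≥ 3 required
Employment 52 ≥ 6 months
DTI 44.3% is within the 43%–48% exception band; checking compensating factors.
Reserves 5.4 < 9 months; credit score 741 ≥ 700.
Compensating-factor requirement not fully met.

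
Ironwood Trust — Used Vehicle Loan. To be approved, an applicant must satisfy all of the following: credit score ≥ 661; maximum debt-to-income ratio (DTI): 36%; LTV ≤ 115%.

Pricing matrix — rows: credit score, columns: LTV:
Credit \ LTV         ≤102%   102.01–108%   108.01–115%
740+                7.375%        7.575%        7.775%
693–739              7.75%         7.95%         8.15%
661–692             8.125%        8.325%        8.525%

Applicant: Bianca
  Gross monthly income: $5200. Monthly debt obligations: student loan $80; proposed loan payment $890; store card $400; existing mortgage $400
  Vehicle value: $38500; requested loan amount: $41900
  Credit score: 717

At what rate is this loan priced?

8.15%

Credit score 717 ≥ 661; Total monthly debts = (80 + 890 + 400 + 400) = 1,770. DTI: 1,770 ÷ 5,200 = 34%, within the 36% cap
LTV: 41,900 ÷ 38,500 = 108.8%, within 115% cap
Score 717 is in the 693–739 band; LTV 108.8% is in the 108.01–115% band → 8.15%.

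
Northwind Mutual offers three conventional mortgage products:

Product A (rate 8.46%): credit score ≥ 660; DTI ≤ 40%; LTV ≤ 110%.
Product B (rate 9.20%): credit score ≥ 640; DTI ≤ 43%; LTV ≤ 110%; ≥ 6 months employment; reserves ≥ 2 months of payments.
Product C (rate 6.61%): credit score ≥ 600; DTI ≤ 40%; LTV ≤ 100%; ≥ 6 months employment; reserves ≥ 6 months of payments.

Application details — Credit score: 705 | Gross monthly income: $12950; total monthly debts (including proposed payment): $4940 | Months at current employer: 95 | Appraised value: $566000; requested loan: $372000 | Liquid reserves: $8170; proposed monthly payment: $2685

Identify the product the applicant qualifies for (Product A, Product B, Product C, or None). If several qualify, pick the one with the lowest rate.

Product A

DTI = 4,940/12,950 = 38.1%.
LTV = 372,000/566,000 = 65.7%.
Reserves = 8,170/2,685 = 3.0 months.
Product A: score 705 ≥ 660; DTI 38.1% ≤ 40%; LTV 65.7% ≤ 110% → qualifies.
Product B: score 705 ≥ 640; DTI 38.1% ≤ 43%; LTV 65.7% ≤ 110%; employment 95 ≥ 6 mo; reserves 3.0 ≥ 2 mo → qualifies.
Product C: score 705 ≥ 600; DTI 38.1% ≤ 40%; LTV 65.7% ≤ 100%; employment 95 ≥ 6 mo; reserves 3.0 < 6 mo → does not qualify.
Qualifying: Product A, Product B. Lowest rate is 8.46% → Product A.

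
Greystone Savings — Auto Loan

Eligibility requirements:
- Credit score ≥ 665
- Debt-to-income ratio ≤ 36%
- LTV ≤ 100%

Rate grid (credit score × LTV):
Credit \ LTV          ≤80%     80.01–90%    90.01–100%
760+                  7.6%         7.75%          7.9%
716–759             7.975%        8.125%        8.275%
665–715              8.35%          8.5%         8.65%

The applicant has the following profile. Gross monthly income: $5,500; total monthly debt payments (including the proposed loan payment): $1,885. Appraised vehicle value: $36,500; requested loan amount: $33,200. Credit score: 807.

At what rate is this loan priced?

Credit score 807 ≥ 665; DTI = 1,885/5,500 = 34.3% ≤ 36%
Loan-to-value = 33,200/36,500 = 91% — pass (100% max)
Row: 807 falls in 760+. Column: 91% falls in 90.01–100%. Rate = 7.9%.

7.9%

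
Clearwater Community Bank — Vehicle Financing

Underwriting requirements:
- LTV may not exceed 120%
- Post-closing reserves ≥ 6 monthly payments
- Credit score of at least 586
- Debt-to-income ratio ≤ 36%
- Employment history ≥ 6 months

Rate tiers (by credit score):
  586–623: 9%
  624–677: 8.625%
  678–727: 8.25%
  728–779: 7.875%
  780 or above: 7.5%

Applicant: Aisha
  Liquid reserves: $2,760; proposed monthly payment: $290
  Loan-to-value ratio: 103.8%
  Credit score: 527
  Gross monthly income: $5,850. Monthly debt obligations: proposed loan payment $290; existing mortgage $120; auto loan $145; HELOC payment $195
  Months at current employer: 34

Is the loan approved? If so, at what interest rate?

Credit score 527 < 586 (below minimum)
Total monthly debts = (290 + 120 + 145 + 195) = 750. DTI = 750/5,850 = 12.8% ≤ 36%
Reserves: 2,760 ÷ 290 = 9.5 months (meets 6-month minimum)
Employment 34 ≥ 6 months
LTV 103.8% ≤ 120%
Not all requirements met → denied.

Denied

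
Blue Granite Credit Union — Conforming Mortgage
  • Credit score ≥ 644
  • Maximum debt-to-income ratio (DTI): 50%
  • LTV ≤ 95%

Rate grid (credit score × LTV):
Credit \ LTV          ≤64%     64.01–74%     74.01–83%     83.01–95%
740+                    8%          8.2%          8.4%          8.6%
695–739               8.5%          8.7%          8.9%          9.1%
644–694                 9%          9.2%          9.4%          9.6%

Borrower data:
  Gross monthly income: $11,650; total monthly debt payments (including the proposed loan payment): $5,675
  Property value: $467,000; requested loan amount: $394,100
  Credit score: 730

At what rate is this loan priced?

9.1%

Credit score 730 ≥ 644; Debt-to-income = 5,675/11,650 = 48.7% — meets 50% limit
Loan-to-value = 394,100/467,000 = 84.4% — pass (95% max)
Credit 730 → row 695–739; LTV 84.4% → column 83.01–95%. Grid cell → 9.1%.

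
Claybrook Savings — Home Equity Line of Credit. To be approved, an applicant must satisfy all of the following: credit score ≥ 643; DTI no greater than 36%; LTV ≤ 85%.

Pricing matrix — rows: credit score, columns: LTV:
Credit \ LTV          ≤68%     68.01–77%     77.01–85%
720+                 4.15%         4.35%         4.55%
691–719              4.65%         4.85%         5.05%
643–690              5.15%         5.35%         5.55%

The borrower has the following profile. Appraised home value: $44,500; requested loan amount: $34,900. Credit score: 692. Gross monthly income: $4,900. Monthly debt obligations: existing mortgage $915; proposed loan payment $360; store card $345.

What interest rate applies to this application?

Credit score 692 ≥ 643; Total monthly debts = (915 + 360 + 345) = 1,620. DTI: 1,620 ÷ 4,900 = 33.1%, within the 36% cap
Loan-to-value = 34,900/44,500 = 78.4% — pass (85% max)
Score 692 is in the 691–719 band; LTV 78.4% is in the 77.01–85% band → 5.05%.

5.05%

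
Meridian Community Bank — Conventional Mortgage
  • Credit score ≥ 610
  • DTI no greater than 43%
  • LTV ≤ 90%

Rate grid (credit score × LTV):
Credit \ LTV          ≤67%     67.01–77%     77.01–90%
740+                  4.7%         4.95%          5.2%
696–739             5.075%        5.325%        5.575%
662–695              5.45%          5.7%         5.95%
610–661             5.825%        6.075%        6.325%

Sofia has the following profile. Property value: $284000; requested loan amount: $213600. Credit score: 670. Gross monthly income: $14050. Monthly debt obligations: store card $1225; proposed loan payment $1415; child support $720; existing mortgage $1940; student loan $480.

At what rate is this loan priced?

5.7%

Credit score 670 ≥ 610; Total monthly debts = (1,225 + 1,415 + 720 + 1,940 + 480) = 5,780. Debt-to-income = 5,780/14,050 = 41.1% — meets 43% limit
Loan-to-value = 213,600/284,000 = 75.2% — pass (90% max)
Credit 670 → row 662–695; LTV 75.2% → column 67.01–77%. Grid cell → 5.7%.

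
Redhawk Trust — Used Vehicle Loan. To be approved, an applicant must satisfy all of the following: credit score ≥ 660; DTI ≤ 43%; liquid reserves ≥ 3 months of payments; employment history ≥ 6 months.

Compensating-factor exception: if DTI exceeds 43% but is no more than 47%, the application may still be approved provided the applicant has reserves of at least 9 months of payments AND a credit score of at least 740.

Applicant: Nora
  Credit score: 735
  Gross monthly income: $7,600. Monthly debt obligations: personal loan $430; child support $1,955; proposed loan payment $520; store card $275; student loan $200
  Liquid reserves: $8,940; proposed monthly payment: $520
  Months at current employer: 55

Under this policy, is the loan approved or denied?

Credit score 735 ≥ 660 (meets base)
Total debts = (430 + 1,955 + 520 + 275 + 200) = 3,380. DTI: 3,380 ÷ 7,600 = 44.5%, over the 43% base limit.
Reserves: 8,940 ÷ 520 = 17.2 months (meets 3-month minimum)
Employment 55 ≥ 6 months
DTI 44.5% is within the 43%–47% exception band; checking compensating factors.
Reserves 17.2 ≥ 9 months; credit score 735 < 740.
Compensating-factor requirement not fully met.

Denied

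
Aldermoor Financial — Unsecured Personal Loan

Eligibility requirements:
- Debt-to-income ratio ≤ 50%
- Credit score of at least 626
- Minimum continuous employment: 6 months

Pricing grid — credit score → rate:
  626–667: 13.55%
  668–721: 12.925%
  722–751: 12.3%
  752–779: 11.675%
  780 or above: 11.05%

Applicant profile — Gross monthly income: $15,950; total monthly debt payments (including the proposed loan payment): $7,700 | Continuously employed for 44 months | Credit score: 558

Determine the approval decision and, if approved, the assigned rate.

Denied

Credit score 558 < 626 (below minimum)
Employment 44 ≥ 6 months
DTI: 7,700 ÷ 15,950 = 48.3%, within the 50% cap
Not all requirements met → denied.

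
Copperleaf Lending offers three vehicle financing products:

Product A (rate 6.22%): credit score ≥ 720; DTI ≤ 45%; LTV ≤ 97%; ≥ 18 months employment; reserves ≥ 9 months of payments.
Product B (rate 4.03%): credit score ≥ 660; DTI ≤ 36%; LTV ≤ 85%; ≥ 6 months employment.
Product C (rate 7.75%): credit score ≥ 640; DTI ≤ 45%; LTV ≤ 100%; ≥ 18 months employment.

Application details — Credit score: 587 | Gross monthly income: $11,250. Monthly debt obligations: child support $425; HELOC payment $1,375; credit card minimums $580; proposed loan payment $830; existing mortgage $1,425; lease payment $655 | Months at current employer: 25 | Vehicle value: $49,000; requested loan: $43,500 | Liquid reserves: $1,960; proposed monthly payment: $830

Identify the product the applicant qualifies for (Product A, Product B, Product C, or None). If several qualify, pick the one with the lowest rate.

Total debts = (425 + 1,375 + 580 + 830 + 1,425 + 655) = 5,290; DTI = 5,290/11,250 = 47%.
LTV = 43,500/49,000 = 88.8%.
Reserves = 1,960/830 = 2.4 months.
Product A: score 587 < 720; DTI 47% > 45%; LTV 88.8% ≤ 97%; employment 25 ≥ 18 mo; reserves 2.4 < 9 mo → does not qualify.
Product B: score 587 < 660; DTI 47% > 36%; LTV 88.8% > 85%; employment 25 ≥ 6 mo → does not qualify.
Product C: score 587 < 640; DTI 47% > 45%; LTV 88.8% ≤ 100%; employment 25 ≥ 18 mo → does not qualify.

None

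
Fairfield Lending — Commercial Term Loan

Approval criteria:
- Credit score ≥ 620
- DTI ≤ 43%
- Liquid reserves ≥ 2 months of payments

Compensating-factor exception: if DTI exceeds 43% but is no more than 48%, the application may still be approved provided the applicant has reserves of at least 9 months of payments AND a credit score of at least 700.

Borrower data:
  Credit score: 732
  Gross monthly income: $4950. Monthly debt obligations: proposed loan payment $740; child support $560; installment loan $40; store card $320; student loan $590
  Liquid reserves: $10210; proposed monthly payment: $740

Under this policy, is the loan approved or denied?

Credit score 732 ≥ 620 (meets base)
Total debts = (740 + 560 + 40 + 320 + 590) = 2,250. DTI: 2,250 ÷ 4,950 = 45.5%, over the 43% base limit.
Reserves = 10,210/740 = 13.8 months ≥ 2
DTI 45.5% is within the 43%–48% exception band; checking compensating factors.
Reserves 13.8 ≥ 9 months; credit score 732 ≥ 700.
Both override conditions satisfied; DTI exception granted.

Approved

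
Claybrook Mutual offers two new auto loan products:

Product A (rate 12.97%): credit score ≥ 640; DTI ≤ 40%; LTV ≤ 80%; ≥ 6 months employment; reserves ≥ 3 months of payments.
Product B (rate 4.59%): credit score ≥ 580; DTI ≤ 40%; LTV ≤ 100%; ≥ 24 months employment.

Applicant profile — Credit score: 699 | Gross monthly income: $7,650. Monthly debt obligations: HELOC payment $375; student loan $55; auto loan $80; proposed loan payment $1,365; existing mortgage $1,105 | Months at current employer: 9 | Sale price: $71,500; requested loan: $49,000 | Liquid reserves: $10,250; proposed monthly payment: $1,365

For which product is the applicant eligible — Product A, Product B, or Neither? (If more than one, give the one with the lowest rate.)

Product A

Total debts = (375 + 55 + 80 + 1,365 + 1,105) = 2,980; DTI = 2,980/7,650 = 39%.
LTV = 49,000/71,500 = 68.5%.
Reserves = 10,250/1,365 = 7.5 months.
Product A: score 699 ≥ 640; DTI 39% ≤ 40%; LTV 68.5% ≤ 80%; employment 9 ≥ 6 mo; reserves 7.5 ≥ 3 mo → qualifies.
Product B: score 699 ≥ 580; DTI 39% ≤ 40%; LTV 68.5% ≤ 100%; employment 9 < 24 mo → does not qualify.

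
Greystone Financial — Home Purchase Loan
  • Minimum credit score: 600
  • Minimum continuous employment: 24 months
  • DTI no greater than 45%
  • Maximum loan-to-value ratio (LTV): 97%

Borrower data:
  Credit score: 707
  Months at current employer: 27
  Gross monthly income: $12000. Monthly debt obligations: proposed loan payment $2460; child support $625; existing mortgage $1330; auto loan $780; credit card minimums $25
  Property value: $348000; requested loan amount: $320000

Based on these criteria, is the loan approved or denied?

Approved

Credit score 707 ≥ 600 (meets)
Employment 27 ≥ 24 months
Total monthly debts = (2,460 + 625 + 1,330 + 780 + 25) = 5,220. Debt-to-income = 5,220/12,000 = 43.5% — meets 45% limit
Loan-to-value = 320,000/348,000 = 92% — pass (97% max)
All criteria satisfied.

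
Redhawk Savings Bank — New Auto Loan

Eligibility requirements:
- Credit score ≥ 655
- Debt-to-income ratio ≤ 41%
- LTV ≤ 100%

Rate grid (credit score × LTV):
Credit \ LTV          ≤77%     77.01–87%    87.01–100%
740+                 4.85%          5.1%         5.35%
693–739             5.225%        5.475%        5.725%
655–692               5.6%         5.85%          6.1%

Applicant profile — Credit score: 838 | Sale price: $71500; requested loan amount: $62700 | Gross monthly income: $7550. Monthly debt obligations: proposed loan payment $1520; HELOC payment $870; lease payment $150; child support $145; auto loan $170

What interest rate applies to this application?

5.35%

Credit score 838 ≥ 655; Total monthly debts = (1,520 + 870 + 150 + 145 + 170) = 2,855. DTI = 2,855/7,550 = 37.8% ≤ 41%
Loan-to-value = 62,700/71,500 = 87.7% — pass (100% max)
Credit 838 → row 740+; LTV 87.7% → column 87.01–100%. Grid cell → 5.35%.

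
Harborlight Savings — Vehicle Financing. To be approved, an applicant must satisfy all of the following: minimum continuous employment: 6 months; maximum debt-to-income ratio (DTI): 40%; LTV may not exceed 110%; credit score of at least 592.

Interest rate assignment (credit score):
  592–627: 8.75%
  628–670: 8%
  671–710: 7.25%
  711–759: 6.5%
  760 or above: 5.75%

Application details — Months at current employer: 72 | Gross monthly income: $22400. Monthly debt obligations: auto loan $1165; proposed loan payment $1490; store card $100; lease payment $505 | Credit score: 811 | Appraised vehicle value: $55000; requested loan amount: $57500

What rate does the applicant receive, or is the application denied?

Credit score 811 ≥ 592 (meets minimum)
Loan-to-value = 57,500/55,000 = 104.5% — pass (110% max)
Total monthly debts = (1,165 + 1,490 + 100 + 505) = 3,260. DTI = 3,260/22,400 = 14.6% ≤ 40%
Employment 72 ≥ 6 months
All requirements met. Score 811 falls in the 760 or above tier → 5.75%.

Approved at 5.75%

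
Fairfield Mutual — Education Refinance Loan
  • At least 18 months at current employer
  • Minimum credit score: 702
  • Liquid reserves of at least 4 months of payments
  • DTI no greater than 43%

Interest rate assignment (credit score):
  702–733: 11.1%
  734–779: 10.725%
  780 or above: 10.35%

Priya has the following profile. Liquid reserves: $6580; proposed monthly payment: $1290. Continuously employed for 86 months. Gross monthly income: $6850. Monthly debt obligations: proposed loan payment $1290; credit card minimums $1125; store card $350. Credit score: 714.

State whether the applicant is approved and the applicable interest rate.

Approved at 11.1%

Credit score 714 ≥ 702 (meets minimum)
Employment 86 ≥ 18 months
Reserves: 6,580 ÷ 1,290 = 5.1 months (meets 4-month minimum)
Total monthly debts = (1,290 + 1,125 + 350) = 2,765. DTI: 2,765 ÷ 6,850 = 40.4%, within the 43% cap
All requirements met. Score 714 falls in the 702–733 tier → 11.1%.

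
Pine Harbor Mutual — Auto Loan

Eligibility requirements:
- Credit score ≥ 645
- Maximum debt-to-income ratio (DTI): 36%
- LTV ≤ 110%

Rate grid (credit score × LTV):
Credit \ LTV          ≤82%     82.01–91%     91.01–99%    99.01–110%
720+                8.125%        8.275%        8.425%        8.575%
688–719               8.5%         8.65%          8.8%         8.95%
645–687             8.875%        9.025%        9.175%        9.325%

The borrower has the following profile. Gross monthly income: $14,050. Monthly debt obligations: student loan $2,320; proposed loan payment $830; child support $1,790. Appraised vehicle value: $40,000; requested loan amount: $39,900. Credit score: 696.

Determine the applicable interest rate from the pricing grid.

8.95%

Credit score 696 ≥ 645; Total monthly debts = (2,320 + 830 + 1,790) = 4,940. Debt-to-income = 4,940/14,050 = 35.2% — meets 36% limit
Loan-to-value = 39,900/40,000 = 99.8% — pass (110% max)
Credit 696 → row 688–719; LTV 99.8% → column 99.01–110%. Grid cell → 8.95%.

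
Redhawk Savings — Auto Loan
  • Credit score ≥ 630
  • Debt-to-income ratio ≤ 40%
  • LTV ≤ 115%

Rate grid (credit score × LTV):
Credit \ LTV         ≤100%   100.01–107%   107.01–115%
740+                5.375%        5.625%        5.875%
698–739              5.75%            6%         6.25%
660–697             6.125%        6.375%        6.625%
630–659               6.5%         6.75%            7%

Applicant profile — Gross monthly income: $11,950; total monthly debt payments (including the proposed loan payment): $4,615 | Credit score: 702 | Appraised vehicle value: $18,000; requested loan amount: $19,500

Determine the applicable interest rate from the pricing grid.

6.25%

Credit score 702 ≥ 630; Debt-to-income = 4,615/11,950 = 38.6% — meets 40% limit
LTV = 19,500/18,000 = 108.3% ≤ 115%
Credit 702 → row 698–739; LTV 108.3% → column 107.01–115%. Grid cell → 6.25%.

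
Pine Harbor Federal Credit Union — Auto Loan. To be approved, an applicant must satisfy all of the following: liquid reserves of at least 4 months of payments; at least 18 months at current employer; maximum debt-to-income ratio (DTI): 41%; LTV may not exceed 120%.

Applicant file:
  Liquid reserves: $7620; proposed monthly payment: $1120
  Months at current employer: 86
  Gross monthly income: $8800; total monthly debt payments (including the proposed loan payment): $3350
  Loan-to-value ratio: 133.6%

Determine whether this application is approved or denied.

Reserves = 7,620/1,120 = 6.8 months ≥ 4
Employment 86 ≥ 18 months
DTI = 3,350/8,800 = 38.1% ≤ 41%
LTV 133.6% > 120%
Fails on LTV.

Denied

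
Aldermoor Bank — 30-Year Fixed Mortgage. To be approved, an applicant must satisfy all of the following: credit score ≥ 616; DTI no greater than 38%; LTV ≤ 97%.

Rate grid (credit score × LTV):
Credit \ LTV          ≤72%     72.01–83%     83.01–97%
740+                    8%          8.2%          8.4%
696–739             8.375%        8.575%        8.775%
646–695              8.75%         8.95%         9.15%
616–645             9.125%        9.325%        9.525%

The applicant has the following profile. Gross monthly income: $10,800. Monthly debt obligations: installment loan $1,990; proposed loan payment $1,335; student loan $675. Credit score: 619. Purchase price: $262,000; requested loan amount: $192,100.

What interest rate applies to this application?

9.325%

Credit score 619 ≥ 616; Total monthly debts = (1,990 + 1,335 + 675) = 4,000. Debt-to-income = 4,000/10,800 = 37% — meets 38% limit
LTV: 192,100 ÷ 262,000 = 73.3%, within 97% cap
Credit 619 → row 616–645; LTV 73.3% → column 72.01–83%. Grid cell → 9.325%.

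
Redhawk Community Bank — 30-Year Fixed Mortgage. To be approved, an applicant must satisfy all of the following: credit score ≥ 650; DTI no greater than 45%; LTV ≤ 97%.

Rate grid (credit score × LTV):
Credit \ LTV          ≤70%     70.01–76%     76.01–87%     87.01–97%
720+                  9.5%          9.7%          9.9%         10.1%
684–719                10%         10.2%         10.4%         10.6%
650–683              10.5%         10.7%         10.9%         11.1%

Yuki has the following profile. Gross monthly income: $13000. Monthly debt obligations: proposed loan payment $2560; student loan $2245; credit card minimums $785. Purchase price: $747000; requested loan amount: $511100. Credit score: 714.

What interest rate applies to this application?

10%

Credit score 714 ≥ 650; Total monthly debts = (2,560 + 2,245 + 785) = 5,590. DTI: 5,590 ÷ 13,000 = 43%, within the 45% cap
LTV: 511,100 ÷ 747,000 = 68.4%, within 97% cap
Row: 714 falls in 684–719. Column: 68.4% falls in ≤70%. Rate = 10%.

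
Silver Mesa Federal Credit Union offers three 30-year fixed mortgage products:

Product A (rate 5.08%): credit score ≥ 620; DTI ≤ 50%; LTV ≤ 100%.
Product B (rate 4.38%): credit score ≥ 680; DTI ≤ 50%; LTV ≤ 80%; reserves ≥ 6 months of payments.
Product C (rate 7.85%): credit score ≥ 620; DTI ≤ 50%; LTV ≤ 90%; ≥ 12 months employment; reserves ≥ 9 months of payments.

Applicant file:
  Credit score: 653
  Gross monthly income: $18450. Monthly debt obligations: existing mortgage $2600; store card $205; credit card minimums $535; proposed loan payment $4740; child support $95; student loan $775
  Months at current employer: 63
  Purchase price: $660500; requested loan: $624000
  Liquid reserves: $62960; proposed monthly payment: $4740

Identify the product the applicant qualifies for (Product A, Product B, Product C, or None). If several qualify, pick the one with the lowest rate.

Total debts = (2,600 + 205 + 535 + 4,740 + 95 + 775) = 8,950; DTI = 8,950/18,450 = 48.5%.
LTV = 624,000/660,500 = 94.5%.
Reserves = 62,960/4,740 = 13.3 months.
Product A: score 653 ≥ 620; DTI 48.5% ≤ 50%; LTV 94.5% ≤ 100% → qualifies.
Product B: score 653 < 680; DTI 48.5% ≤ 50%; LTV 94.5% > 80%; reserves 13.3 ≥ 6 mo → does not qualify.
Product C: score 653 ≥ 620; DTI 48.5% ≤ 50%; LTV 94.5% > 90%; employment 63 ≥ 12 mo; reserves 13.3 ≥ 9 mo → does not qualify.

Product A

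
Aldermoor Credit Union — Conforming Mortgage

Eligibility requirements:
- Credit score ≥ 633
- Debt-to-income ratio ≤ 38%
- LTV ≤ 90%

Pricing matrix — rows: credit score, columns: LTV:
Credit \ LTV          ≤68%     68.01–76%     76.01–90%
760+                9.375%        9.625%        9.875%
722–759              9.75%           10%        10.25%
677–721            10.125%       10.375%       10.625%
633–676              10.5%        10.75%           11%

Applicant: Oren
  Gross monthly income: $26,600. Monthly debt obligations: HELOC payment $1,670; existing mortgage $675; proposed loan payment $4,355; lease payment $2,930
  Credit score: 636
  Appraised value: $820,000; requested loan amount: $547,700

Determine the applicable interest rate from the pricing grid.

10.5%

Credit score 636 ≥ 633; Total monthly debts = (1,670 + 675 + 4,355 + 2,930) = 9,630. DTI = 9,630/26,600 = 36.2% ≤ 38%
Loan-to-value = 547,700/820,000 = 66.8% — pass (90% max)
Row: 636 falls in 633–676. Column: 66.8% falls in ≤68%. Rate = 10.5%.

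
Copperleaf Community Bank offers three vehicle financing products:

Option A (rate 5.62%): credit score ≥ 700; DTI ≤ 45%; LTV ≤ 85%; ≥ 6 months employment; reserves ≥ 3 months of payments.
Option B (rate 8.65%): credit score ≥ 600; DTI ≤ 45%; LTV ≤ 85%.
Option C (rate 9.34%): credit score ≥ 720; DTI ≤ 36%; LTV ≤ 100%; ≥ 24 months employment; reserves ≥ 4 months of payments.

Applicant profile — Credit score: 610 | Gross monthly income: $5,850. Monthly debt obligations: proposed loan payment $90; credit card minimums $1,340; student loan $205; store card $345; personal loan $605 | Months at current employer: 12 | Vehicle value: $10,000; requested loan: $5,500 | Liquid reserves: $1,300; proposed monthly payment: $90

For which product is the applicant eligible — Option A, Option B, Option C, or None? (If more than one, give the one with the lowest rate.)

Option B

Total debts = (90 + 1,340 + 205 + 345 + 605) = 2,585; DTI = 2,585/5,850 = 44.2%.
LTV = 5,500/10,000 = 55%.
Reserves = 1,300/90 = 14.4 months.
Option A: score 610 < 700; DTI 44.2% ≤ 45%; LTV 55% ≤ 85%; employment 12 ≥ 6 mo; reserves 14.4 ≥ 3 mo → does not qualify.
Option B: score 610 ≥ 600; DTI 44.2% ≤ 45%; LTV 55% ≤ 85% → qualifies.
Option C: score 610 < 720; DTI 44.2% > 36%; LTV 55% ≤ 100%; employment 12 < 24 mo; reserves 14.4 ≥ 4 mo → does not qualify.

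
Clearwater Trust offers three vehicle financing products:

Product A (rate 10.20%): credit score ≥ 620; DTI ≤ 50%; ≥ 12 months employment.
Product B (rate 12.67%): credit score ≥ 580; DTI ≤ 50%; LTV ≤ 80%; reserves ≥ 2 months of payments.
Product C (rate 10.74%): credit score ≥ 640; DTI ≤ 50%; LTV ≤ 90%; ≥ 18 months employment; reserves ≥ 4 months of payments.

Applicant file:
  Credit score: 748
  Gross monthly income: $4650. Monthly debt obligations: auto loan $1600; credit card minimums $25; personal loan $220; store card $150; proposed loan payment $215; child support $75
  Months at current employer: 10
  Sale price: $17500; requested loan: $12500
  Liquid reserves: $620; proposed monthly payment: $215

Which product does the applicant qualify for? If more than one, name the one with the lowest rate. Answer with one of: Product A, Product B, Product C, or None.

Product B

Total debts = (1,600 + 25 + 220 + 150 + 215 + 75) = 2,285; DTI = 2,285/4,650 = 49.1%.
LTV = 12,500/17,500 = 71.4%.
Reserves = 620/215 = 2.9 months.
Product A: score 748 ≥ 620; DTI 49.1% ≤ 50%; employment 10 < 12 mo → does not qualify.
Product B: score 748 ≥ 580; DTI 49.1% ≤ 50%; LTV 71.4% ≤ 80%; reserves 2.9 ≥ 2 mo → qualifies.
Product C: score 748 ≥ 640; DTI 49.1% ≤ 50%; LTV 71.4% ≤ 90%; employment 10 < 18 mo; reserves 2.9 < 4 mo → does not qualify.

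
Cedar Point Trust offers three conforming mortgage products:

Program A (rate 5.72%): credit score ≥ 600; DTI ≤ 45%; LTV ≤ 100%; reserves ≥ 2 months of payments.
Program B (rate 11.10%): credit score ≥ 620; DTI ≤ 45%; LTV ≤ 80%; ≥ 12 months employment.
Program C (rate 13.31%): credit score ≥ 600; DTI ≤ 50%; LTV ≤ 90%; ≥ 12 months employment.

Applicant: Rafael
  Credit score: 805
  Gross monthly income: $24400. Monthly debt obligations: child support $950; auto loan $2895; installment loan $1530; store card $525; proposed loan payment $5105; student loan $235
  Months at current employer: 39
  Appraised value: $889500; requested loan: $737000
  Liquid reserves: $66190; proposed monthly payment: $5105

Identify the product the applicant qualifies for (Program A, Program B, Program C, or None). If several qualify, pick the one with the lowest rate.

Program C

Total debts = (950 + 2,895 + 1,530 + 525 + 5,105 + 235) = 11,240; DTI = 11,240/24,400 = 46.1%.
LTV = 737,000/889,500 = 82.9%.
Reserves = 66,190/5,105 = 13.0 months.
Program A: score 805 ≥ 600; DTI 46.1% > 45%; LTV 82.9% ≤ 100%; reserves 13.0 ≥ 2 mo → does not qualify.
Program B: score 805 ≥ 620; DTI 46.1% > 45%; LTV 82.9% > 80%; employment 39 ≥ 12 mo → does not qualify.
Program C: score 805 ≥ 600; DTI 46.1% ≤ 50%; LTV 82.9% ≤ 90%; employment 39 ≥ 12 mo → qualifies.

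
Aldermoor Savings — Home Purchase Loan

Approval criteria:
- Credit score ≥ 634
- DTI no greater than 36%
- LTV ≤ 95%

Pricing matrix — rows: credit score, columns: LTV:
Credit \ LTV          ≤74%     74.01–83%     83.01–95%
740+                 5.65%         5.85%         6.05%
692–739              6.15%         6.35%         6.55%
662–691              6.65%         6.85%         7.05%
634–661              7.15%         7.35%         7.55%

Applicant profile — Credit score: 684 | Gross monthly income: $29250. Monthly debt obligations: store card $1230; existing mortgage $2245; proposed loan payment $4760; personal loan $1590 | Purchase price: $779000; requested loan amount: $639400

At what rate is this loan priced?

6.85%

Credit score 684 ≥ 634; Total monthly debts = (1,230 + 2,245 + 4,760 + 1,590) = 9,825. Debt-to-income = 9,825/29,250 = 33.6% — meets 36% limit
LTV: 639,400 ÷ 779,000 = 82.1%, within 95% cap
Score 684 is in the 662–691 band; LTV 82.1% is in the 74.01–83% band → 6.85%.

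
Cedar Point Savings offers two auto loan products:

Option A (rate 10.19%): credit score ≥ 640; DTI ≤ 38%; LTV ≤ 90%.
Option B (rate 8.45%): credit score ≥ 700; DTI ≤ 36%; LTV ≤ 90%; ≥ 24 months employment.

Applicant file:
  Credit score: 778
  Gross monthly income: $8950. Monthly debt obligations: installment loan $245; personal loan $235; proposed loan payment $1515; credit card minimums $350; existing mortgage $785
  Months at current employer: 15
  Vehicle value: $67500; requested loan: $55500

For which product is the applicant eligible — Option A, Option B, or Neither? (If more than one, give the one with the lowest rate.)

Option A

Total debts = (245 + 235 + 1,515 + 350 + 785) = 3,130; DTI = 3,130/8,950 = 35%.
LTV = 55,500/67,500 = 82.2%.
Option A: score 778 ≥ 640; DTI 35% ≤ 38%; LTV 82.2% ≤ 90% → qualifies.
Option B: score 778 ≥ 700; DTI 35% ≤ 36%; LTV 82.2% ≤ 90%; employment 15 < 24 mo → does not qualify.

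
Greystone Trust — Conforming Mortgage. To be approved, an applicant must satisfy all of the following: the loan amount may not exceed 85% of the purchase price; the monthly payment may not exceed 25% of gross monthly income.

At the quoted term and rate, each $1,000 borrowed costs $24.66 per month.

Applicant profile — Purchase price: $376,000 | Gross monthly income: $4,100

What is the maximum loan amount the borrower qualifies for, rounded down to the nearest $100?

Payment cap: 25% × $4,100 = $1,025/month.
At $24.66 per $1,000, that supports 1,025/24.66 × 1,000 ≈ $41,565 → $41,500.
LTV cap: 85% × $376,000 = $319,600 → $319,600.
Binding constraint: payment-to-income.

$41,500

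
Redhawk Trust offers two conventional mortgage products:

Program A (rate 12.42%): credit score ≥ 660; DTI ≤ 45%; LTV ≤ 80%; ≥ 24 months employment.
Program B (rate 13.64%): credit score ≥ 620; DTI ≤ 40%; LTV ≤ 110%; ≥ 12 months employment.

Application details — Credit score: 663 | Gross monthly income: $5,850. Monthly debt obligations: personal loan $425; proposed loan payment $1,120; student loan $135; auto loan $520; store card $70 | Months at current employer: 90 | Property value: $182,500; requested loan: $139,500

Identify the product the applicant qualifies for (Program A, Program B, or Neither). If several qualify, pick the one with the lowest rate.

Program A

Total debts = (425 + 1,120 + 135 + 520 + 70) = 2,270; DTI = 2,270/5,850 = 38.8%.
LTV = 139,500/182,500 = 76.4%.
Program A: score 663 ≥ 660; DTI 38.8% ≤ 45%; LTV 76.4% ≤ 80%; employment 90 ≥ 24 mo → qualifies.
Program B: score 663 ≥ 620; DTI 38.8% ≤ 40%; LTV 76.4% ≤ 110%; employment 90 ≥ 12 mo → qualifies.
Qualifying: Program A, Program B. Lowest rate is 12.42% → Program A.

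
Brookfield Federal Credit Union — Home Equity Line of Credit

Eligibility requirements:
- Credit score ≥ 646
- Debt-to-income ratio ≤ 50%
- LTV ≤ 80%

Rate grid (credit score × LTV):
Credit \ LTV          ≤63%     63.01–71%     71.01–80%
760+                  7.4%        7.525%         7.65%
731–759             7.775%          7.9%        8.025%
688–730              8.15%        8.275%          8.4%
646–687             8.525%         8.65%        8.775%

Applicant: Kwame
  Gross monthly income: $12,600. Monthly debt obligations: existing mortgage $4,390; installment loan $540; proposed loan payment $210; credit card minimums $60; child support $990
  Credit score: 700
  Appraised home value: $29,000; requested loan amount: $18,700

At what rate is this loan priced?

8.275%

Credit score 700 ≥ 646; Total monthly debts = (4,390 + 540 + 210 + 60 + 990) = 6,190. Debt-to-income = 6,190/12,600 = 49.1% — meets 50% limit
LTV: 18,700 ÷ 29,000 = 64.5%, within 80% cap
Score 700 is in the 688–730 band; LTV 64.5% is in the 63.01–71% band → 8.275%.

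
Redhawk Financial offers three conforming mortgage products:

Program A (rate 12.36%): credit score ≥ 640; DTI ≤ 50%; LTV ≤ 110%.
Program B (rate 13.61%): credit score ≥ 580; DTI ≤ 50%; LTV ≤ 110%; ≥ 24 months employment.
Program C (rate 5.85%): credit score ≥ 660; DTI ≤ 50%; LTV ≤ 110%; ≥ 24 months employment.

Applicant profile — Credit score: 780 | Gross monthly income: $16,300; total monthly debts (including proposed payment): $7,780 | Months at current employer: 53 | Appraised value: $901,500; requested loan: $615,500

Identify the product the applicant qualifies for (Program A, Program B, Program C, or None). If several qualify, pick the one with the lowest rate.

DTI = 7,780/16,300 = 47.7%.
LTV = 615,500/901,500 = 68.3%.
Program A: score 780 ≥ 640; DTI 47.7% ≤ 50%; LTV 68.3% ≤ 110% → qualifies.
Program B: score 780 ≥ 580; DTI 47.7% ≤ 50%; LTV 68.3% ≤ 110%; employment 53 ≥ 24 mo → qualifies.
Program C: score 780 ≥ 660; DTI 47.7% ≤ 50%; LTV 68.3% ≤ 110%; employment 53 ≥ 24 mo → qualifies.
Qualifying: Program A, Program B, Program C. Lowest rate is 5.85% → Program C.

Program C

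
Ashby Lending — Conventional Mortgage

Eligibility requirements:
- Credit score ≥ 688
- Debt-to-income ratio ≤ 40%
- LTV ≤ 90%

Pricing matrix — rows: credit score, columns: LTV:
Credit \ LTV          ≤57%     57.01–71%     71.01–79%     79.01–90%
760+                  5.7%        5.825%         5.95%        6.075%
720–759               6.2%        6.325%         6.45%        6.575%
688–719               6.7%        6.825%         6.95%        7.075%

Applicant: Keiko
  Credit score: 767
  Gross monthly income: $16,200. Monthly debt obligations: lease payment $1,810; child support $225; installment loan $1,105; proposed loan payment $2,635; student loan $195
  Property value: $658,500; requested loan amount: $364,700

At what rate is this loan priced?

Credit score 767 ≥ 688; Total monthly debts = (1,810 + 225 + 1,105 + 2,635 + 195) = 5,970. Debt-to-income = 5,970/16,200 = 36.9% — meets 40% limit
Loan-to-value = 364,700/658,500 = 55.4% — pass (90% max)
Score 767 is in the 760+ band; LTV 55.4% is in the ≤57% band → 5.7%.

5.7%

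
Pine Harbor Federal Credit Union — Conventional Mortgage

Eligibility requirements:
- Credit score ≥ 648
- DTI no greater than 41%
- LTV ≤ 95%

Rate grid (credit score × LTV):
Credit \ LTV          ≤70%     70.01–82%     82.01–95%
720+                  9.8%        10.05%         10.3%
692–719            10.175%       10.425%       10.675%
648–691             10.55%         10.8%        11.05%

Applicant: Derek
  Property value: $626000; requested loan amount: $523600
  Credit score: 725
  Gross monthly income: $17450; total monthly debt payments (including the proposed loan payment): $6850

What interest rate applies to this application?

Credit score 725 ≥ 648; DTI = 6,850/17,450 = 39.3% ≤ 41%
LTV: 523,600 ÷ 626,000 = 83.6%, within 95% cap
Row: 725 falls in 720+. Column: 83.6% falls in 82.01–95%. Rate = 10.3%.

10.3%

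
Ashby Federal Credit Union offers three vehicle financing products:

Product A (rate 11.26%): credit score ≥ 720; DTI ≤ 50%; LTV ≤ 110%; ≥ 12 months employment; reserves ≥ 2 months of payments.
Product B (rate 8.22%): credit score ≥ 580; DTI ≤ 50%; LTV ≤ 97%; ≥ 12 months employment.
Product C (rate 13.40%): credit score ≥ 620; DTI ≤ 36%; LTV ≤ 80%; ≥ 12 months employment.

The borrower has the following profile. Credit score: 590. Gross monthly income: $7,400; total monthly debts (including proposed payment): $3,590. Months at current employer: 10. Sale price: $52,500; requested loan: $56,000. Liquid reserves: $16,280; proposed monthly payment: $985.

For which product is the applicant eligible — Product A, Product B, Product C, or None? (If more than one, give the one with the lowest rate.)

None

DTI = 3,590/7,400 = 48.5%.
LTV = 56,000/52,500 = 106.7%.
Reserves = 16,280/985 = 16.5 months.
Product A: score 590 < 720; DTI 48.5% ≤ 50%; LTV 106.7% ≤ 110%; employment 10 < 12 mo; reserves 16.5 ≥ 2 mo → does not qualify.
Product B: score 590 ≥ 580; DTI 48.5% ≤ 50%; LTV 106.7% > 97%; employment 10 < 12 mo → does not qualify.
Product C: score 590 < 620; DTI 48.5% > 36%; LTV 106.7% > 80%; employment 10 < 12 mo → does not qualify.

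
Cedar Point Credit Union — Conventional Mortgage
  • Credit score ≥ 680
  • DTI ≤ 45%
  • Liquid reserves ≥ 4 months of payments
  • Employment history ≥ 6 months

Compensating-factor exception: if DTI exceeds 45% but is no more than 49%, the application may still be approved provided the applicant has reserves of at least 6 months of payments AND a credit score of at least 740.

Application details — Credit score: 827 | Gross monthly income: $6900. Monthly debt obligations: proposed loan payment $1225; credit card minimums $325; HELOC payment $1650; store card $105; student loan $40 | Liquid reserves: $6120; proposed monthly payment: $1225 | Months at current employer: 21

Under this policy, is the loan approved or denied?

Credit score 827 ≥ 680 (meets base)
Total debts = (1,225 + 325 + 1,650 + 105 + 40) = 3,345. DTI: 3,345 ÷ 6,900 = 48.5%, over the 45% base limit.
Reserves = 6,120/1,225 = 5.0 months ≥ 4
Employment 21 ≥ 6 months
DTI 48.5% is within the 45%–49% exception band; checking compensating factors.
Reserves 5.0 < 6 months; credit score 827 ≥ 740.
Override conditions not both satisfied; exception does not apply.

Denied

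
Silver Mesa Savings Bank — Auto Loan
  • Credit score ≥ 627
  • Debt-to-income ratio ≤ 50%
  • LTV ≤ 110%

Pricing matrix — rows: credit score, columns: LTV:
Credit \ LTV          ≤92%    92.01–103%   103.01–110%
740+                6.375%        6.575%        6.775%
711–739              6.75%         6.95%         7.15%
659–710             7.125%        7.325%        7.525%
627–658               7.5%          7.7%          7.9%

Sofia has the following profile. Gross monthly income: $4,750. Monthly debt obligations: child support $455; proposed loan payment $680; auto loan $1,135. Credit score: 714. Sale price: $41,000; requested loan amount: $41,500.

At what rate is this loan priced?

6.95%

Credit score 714 ≥ 627; Total monthly debts = (455 + 680 + 1,135) = 2,270. Debt-to-income = 2,270/4,750 = 47.8% — meets 50% limit
LTV: 41,500 ÷ 41,000 = 101.2%, within 110% cap
Row: 714 falls in 711–739. Column: 101.2% falls in 92.01–103%. Rate = 6.95%.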